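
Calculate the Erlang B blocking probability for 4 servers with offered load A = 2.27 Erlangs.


B(N,A) = (A^N/N!) / sum(A^k/k!, k=0..N) with N=4, A=2.27 = 0.1243

0.1243


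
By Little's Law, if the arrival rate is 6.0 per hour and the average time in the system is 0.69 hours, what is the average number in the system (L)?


L = lambda * W = 6.0 * 0.69 = 4.14

4.14


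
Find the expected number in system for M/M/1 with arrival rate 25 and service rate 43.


rho = 25/43; L = rho/(1-rho) = 1.39

1.39


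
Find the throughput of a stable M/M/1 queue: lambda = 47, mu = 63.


For a stable queue (lambda < mu), throughput = lambda = 47 per hour

47 per hour


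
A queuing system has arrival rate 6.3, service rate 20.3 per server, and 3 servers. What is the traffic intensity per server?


rho = lambda / (c * mu) = 6.3 / (3 * 20.3) = 0.1034

0.1034


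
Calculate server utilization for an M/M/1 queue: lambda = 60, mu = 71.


rho = lambda/mu = 60/71 = 0.8451

0.8451


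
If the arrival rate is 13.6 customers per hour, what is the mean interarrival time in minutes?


Mean interarrival time = 60/lambda = 60/13.6 = 4.41 minutes

4.41 minutes


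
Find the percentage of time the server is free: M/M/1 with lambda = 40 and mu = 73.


Idle fraction = (1 - rho) * 100 = (1 - 40/73) * 100 = 45.2%

45.2%


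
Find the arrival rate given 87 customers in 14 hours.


lambda = total arrivals / time = 87 / 14 = 6.21 per hour

6.21 per hour


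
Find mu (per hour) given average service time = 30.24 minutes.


mu = 60 / avg_service_time = 60 / 30.24 = 1.98 per hour

1.98 per hour


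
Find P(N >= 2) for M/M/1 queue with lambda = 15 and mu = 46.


P(N >= 2) = rho^2 = (15/46)^2 = 0.1063

0.1063


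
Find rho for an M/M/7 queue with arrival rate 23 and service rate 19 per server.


rho = lambda/(c*mu) = 23/(7*19) = 0.1729

0.1729


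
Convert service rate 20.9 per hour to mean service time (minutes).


Mean service time = 60/mu = 60/20.9 = 2.87 minutes

2.87 minutes


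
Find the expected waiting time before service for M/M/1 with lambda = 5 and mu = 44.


rho = 5/44; Wq = rho/(mu - lambda) = 0.0029 hours

0.0029 hours


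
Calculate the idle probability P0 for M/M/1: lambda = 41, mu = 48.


P0 = 1 - rho = 1 - 41/48 = 0.1458

0.1458


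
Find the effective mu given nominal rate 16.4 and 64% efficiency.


Effective rate = mu * efficiency = 16.4 * 0.64 = 10.5 per hour

10.5 per hour


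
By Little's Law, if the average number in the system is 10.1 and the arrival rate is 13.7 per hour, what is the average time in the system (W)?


W = L / lambda = 10.1 / 13.7 = 0.7372 hours

0.7372 hours


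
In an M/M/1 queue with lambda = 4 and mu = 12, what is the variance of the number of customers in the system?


rho = 4/12; Var(N) = rho/(1-rho)^2 = 0.75

0.75


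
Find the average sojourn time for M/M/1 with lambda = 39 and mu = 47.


W = 1/(mu - lambda) = 1/(47 - 39) = 0.125 hours

0.125 hours


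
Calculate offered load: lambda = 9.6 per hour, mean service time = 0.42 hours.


Offered load a = lambda * E[S] = 9.6 * 0.42 = 4.03 Erlangs

4.03 Erlangs


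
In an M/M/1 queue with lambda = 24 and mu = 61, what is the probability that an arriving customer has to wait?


P(wait) = rho = lambda/mu = 24/61 = 0.3934

0.3934


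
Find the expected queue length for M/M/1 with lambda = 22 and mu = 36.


rho = 22/36; Lq = rho^2/(1-rho) = 0.96

0.96


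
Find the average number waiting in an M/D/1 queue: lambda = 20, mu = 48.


M/D/1: Lq = rho^2 / (2*(1-rho)) where rho = 20/48; Lq = 0.15

0.15


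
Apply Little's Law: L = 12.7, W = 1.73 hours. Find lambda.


lambda = L / W = 12.7 / 1.73 = 7.34 per hour

7.34 per hour


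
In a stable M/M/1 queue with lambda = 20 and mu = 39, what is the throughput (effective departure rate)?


For a stable queue (lambda < mu), throughput = lambda = 20 per hour

20 per hour


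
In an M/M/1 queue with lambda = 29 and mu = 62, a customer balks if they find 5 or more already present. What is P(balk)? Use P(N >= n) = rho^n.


P(N >= 5) = rho^5 = (29/62)^5 = 0.0224

0.0224


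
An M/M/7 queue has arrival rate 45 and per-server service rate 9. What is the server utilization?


rho = lambda/(c*mu) = 45/(7*9) = 0.7143

0.7143


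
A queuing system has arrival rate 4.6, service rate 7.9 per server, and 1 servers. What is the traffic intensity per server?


rho = lambda / (c * mu) = 4.6 / (1 * 7.9) = 0.5823

0.5823


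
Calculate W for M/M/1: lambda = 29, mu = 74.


W = 1/(mu - lambda) = 1/(74 - 29) = 0.0222 hours

0.0222 hours


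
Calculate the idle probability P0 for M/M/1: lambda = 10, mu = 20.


P0 = 1 - rho = 1 - 10/20 = 0.5

0.5


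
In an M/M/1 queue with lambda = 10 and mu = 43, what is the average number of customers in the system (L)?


rho = 10/43; L = rho/(1-rho) = 0.3

0.3


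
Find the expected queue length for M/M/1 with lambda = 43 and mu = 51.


rho = 43/51; Lq = rho^2/(1-rho) = 4.53

4.53


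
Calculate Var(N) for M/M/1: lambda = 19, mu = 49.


rho = 19/49; Var(N) = rho/(1-rho)^2 = 1.03

1.03


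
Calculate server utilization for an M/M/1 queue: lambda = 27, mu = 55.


rho = lambda/mu = 27/55 = 0.4909

0.4909


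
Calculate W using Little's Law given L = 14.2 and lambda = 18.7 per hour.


W = L / lambda = 14.2 / 18.7 = 0.7594 hours

0.7594 hours


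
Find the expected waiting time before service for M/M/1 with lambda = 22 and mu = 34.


rho = 22/34; Wq = rho/(mu - lambda) = 0.0539 hours

0.0539 hours


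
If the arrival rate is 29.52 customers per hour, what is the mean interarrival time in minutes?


Mean interarrival time = 60/lambda = 60/29.52 = 2.03 minutes

2.03 minutes


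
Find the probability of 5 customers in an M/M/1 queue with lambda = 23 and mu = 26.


rho = 23/26; P(n) = (1-rho)*rho^n = (1-23/26)*(23/26)^5 = 0.0625

0.0625


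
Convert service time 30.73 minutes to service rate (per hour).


mu = 60 / avg_service_time = 60 / 30.73 = 1.95 per hour

1.95 per hour


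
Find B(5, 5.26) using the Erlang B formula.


B(N,A) = (A^N/N!) / sum(A^k/k!, k=0..N) with N=5, A=5.26 = 0.3056

0.3056


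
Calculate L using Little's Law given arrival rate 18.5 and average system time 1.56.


L = lambda * W = 18.5 * 1.56 = 28.86

28.86


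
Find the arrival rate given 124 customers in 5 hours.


lambda = total arrivals / time = 124 / 5 = 24.8 per hour

24.8 per hour


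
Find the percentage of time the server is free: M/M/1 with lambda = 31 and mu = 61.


Idle fraction = (1 - rho) * 100 = (1 - 31/61) * 100 = 49.2%

49.2%


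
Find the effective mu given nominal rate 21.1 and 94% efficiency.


Effective rate = mu * efficiency = 21.1 * 0.94 = 19.83 per hour

19.83 per hour


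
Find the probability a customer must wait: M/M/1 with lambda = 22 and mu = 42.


P(wait) = rho = lambda/mu = 22/42 = 0.5238

0.5238


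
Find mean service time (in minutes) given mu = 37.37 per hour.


Mean service time = 60/mu = 60/37.37 = 1.61 minutes

1.61 minutes


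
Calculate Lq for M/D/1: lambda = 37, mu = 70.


M/D/1: Lq = rho^2 / (2*(1-rho)) where rho = 37/70; Lq = 0.3

0.3


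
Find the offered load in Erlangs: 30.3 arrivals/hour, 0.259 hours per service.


Offered load a = lambda * E[S] = 30.3 * 0.259 = 7.85 Erlangs

7.85 Erlangs


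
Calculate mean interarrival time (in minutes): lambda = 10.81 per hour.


Mean interarrival time = 60/lambda = 60/10.81 = 5.55 minutes

5.55 minutes


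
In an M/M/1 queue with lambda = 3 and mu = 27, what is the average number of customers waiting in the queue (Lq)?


rho = 3/27; Lq = rho^2/(1-rho) = 0.01

0.01


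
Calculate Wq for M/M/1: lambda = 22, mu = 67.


rho = 22/67; Wq = rho/(mu - lambda) = 0.0073 hours

0.0073 hours


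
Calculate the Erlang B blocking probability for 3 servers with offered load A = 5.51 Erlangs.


B(N,A) = (A^N/N!) / sum(A^k/k!, k=0..N) with N=3, A=5.51 = 0.5624

0.5624


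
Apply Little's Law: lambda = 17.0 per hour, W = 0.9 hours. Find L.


L = lambda * W = 17.0 * 0.9 = 15.3

15.3


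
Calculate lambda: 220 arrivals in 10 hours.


lambda = total arrivals / time = 220 / 10 = 22.0 per hour

22.0 per hour


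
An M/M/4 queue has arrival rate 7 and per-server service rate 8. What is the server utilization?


rho = lambda/(c*mu) = 7/(4*8) = 0.2188

0.2188


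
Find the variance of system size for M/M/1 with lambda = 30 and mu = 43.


rho = 30/43; Var(N) = rho/(1-rho)^2 = 7.63

7.63


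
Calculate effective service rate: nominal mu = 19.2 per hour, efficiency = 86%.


Effective rate = mu * efficiency = 19.2 * 0.86 = 16.51 per hour

16.51 per hour


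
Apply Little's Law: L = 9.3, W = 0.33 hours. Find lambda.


lambda = L / W = 9.3 / 0.33 = 28.18 per hour

28.18 per hour


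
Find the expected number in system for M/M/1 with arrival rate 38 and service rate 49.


rho = 38/49; L = rho/(1-rho) = 3.45

3.45


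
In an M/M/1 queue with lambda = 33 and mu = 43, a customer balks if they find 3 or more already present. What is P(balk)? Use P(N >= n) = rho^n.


P(N >= 3) = rho^3 = (33/43)^3 = 0.452

0.452


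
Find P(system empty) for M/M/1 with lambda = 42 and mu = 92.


P0 = 1 - rho = 1 - 42/92 = 0.5435

0.5435


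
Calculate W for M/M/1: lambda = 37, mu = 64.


W = 1/(mu - lambda) = 1/(64 - 37) = 0.037 hours

0.037 hours


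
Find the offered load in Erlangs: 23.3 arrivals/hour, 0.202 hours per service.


Offered load a = lambda * E[S] = 23.3 * 0.202 = 4.71 Erlangs

4.71 Erlangs


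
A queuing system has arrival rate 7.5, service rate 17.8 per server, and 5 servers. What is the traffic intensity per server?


rho = lambda / (c * mu) = 7.5 / (5 * 17.8) = 0.0843

0.0843


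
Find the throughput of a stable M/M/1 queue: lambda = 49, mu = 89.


For a stable queue (lambda < mu), throughput = lambda = 49 per hour

49 per hour


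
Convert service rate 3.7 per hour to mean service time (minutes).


Mean service time = 60/mu = 60/3.7 = 16.22 minutes

16.22 minutes


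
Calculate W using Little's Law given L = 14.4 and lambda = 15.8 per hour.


W = L / lambda = 14.4 / 15.8 = 0.9114 hours

0.9114 hours


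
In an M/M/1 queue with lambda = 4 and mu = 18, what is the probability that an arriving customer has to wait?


P(wait) = rho = lambda/mu = 4/18 = 0.2222

0.2222


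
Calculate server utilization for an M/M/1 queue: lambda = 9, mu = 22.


rho = lambda/mu = 9/22 = 0.4091

0.4091


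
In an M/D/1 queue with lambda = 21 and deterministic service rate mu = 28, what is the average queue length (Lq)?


M/D/1: Lq = rho^2 / (2*(1-rho)) where rho = 21/28; Lq = 1.13

1.13


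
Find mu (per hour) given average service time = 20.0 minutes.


mu = 60 / avg_service_time = 60 / 20.0 = 3.0 per hour

3.0 per hour


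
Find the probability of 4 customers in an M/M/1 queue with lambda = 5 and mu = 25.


rho = 5/25; P(n) = (1-rho)*rho^n = (1-5/25)*(5/25)^4 = 0.0013

0.0013


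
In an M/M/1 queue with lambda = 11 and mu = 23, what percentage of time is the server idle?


Idle fraction = (1 - rho) * 100 = (1 - 11/23) * 100 = 52.2%

52.2%


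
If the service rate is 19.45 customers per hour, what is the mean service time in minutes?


Mean service time = 60/mu = 60/19.45 = 3.08 minutes

3.08 minutes


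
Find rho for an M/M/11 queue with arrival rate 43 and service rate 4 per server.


rho = lambda/(c*mu) = 43/(11*4) = 0.9773

0.9773


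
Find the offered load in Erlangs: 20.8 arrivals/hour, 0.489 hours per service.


Offered load a = lambda * E[S] = 20.8 * 0.489 = 10.17 Erlangs

10.17 Erlangs


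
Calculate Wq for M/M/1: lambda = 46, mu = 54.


rho = 46/54; Wq = rho/(mu - lambda) = 0.1065 hours

0.1065 hours


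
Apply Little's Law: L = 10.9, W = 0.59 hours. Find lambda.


lambda = L / W = 10.9 / 0.59 = 18.47 per hour

18.47 per hour


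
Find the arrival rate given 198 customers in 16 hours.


lambda = total arrivals / time = 198 / 16 = 12.38 per hour

12.38 per hour


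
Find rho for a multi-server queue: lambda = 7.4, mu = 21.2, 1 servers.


rho = lambda / (c * mu) = 7.4 / (1 * 21.2) = 0.3491

0.3491


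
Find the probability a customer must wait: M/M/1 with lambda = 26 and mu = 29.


P(wait) = rho = lambda/mu = 26/29 = 0.8966

0.8966


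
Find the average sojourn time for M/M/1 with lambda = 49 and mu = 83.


W = 1/(mu - lambda) = 1/(83 - 49) = 0.0294 hours

0.0294 hours


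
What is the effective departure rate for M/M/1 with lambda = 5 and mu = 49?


For a stable queue (lambda < mu), throughput = lambda = 5 per hour

5 per hour


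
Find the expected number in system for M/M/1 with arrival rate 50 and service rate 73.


rho = 50/73; L = rho/(1-rho) = 2.17

2.17


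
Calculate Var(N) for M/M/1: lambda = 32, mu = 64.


rho = 32/64; Var(N) = rho/(1-rho)^2 = 2.0

2.0


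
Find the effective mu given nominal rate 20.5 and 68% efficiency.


Effective rate = mu * efficiency = 20.5 * 0.68 = 13.94 per hour

13.94 per hour


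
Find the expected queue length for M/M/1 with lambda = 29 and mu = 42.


rho = 29/42; Lq = rho^2/(1-rho) = 1.54

1.54


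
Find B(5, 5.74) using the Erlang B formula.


B(N,A) = (A^N/N!) / sum(A^k/k!, k=0..N) with N=5, A=5.74 = 0.3419

0.3419


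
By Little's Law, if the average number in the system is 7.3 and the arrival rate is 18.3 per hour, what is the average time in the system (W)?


W = L / lambda = 7.3 / 18.3 = 0.3989 hours

0.3989 hours


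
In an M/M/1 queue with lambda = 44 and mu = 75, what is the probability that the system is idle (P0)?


P0 = 1 - rho = 1 - 44/75 = 0.4133

0.4133


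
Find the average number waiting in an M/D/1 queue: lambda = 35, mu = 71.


M/D/1: Lq = rho^2 / (2*(1-rho)) where rho = 35/71; Lq = 0.24

0.24


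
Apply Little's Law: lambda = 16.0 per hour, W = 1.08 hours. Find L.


L = lambda * W = 16.0 * 1.08 = 17.28

17.28


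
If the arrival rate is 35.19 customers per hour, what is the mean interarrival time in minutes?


Mean interarrival time = 60/lambda = 60/35.19 = 1.71 minutes

1.71 minutes


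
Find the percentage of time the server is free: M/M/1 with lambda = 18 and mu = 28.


Idle fraction = (1 - rho) * 100 = (1 - 18/28) * 100 = 35.7%

35.7%


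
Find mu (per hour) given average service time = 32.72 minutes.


mu = 60 / avg_service_time = 60 / 32.72 = 1.83 per hour

1.83 per hour


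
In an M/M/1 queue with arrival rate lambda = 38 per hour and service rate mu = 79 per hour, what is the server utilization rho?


rho = lambda/mu = 38/79 = 0.481

0.481


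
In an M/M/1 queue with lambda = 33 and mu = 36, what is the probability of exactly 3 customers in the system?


rho = 33/36; P(n) = (1-rho)*rho^n = (1-33/36)*(33/36)^3 = 0.0642

0.0642


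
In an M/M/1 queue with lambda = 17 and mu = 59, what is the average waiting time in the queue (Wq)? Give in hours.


rho = 17/59; Wq = rho/(mu - lambda) = 0.0069 hours

0.0069 hours


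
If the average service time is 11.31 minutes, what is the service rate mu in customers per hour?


mu = 60 / avg_service_time = 60 / 11.31 = 5.31 per hour

5.31 per hour


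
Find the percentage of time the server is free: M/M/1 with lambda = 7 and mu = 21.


Idle fraction = (1 - rho) * 100 = (1 - 7/21) * 100 = 66.7%

66.7%


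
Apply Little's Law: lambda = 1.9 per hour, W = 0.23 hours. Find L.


L = lambda * W = 1.9 * 0.23 = 0.44

0.44


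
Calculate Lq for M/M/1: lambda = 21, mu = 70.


rho = 21/70; Lq = rho^2/(1-rho) = 0.13

0.13


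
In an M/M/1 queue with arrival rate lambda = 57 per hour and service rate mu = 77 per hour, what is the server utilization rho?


rho = lambda/mu = 57/77 = 0.7403

0.7403


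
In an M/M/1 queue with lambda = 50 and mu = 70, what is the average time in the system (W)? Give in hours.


W = 1/(mu - lambda) = 1/(70 - 50) = 0.05 hours

0.05 hours


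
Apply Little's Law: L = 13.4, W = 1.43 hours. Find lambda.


lambda = L / W = 13.4 / 1.43 = 9.37 per hour

9.37 per hour


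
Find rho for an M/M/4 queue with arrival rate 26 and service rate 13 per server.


rho = lambda/(c*mu) = 26/(4*13) = 0.5

0.5


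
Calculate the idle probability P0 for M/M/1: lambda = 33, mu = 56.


P0 = 1 - rho = 1 - 33/56 = 0.4107

0.4107


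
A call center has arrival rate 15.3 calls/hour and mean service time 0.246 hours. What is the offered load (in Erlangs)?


Offered load a = lambda * E[S] = 15.3 * 0.246 = 3.76 Erlangs

3.76 Erlangs


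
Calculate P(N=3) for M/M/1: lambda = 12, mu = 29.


rho = 12/29; P(n) = (1-rho)*rho^n = (1-12/29)*(12/29)^3 = 0.0415

0.0415


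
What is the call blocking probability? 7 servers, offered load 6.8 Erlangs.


B(N,A) = (A^N/N!) / sum(A^k/k!, k=0..N) with N=7, A=6.8 = 0.2364

0.2364


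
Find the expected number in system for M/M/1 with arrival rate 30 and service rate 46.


rho = 30/46; L = rho/(1-rho) = 1.88

1.88


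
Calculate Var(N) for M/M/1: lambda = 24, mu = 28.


rho = 24/28; Var(N) = rho/(1-rho)^2 = 42.0

42.0


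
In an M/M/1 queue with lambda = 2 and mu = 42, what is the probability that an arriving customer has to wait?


P(wait) = rho = lambda/mu = 2/42 = 0.0476

0.0476


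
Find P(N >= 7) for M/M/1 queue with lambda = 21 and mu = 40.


P(N >= 7) = rho^7 = (21/40)^7 = 0.011

0.011


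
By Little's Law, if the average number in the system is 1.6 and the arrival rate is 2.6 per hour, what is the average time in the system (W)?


W = L / lambda = 1.6 / 2.6 = 0.6154 hours

0.6154 hours


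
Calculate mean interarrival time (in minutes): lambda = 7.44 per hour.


Mean interarrival time = 60/lambda = 60/7.44 = 8.06 minutes

8.06 minutes


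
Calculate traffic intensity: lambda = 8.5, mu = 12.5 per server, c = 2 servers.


rho = lambda / (c * mu) = 8.5 / (2 * 12.5) = 0.34

0.34


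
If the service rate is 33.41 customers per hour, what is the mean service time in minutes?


Mean service time = 60/mu = 60/33.41 = 1.8 minutes

1.8 minutes


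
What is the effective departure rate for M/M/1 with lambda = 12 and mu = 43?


For a stable queue (lambda < mu), throughput = lambda = 12 per hour

12 per hour


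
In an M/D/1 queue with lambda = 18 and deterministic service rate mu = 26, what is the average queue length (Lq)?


M/D/1: Lq = rho^2 / (2*(1-rho)) where rho = 18/26; Lq = 0.78

0.78


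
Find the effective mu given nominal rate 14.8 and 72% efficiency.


Effective rate = mu * efficiency = 14.8 * 0.72 = 10.66 per hour

10.66 per hour


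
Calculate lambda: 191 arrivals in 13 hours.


lambda = total arrivals / time = 191 / 13 = 14.69 per hour

14.69 per hour


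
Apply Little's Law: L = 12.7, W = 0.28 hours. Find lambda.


lambda = L / W = 12.7 / 0.28 = 45.36 per hour

45.36 per hour


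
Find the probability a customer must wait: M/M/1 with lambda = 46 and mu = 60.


P(wait) = rho = lambda/mu = 46/60 = 0.7667

0.7667


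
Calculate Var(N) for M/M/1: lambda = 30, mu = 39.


rho = 30/39; Var(N) = rho/(1-rho)^2 = 14.44

14.44


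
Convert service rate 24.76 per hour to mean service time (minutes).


Mean service time = 60/mu = 60/24.76 = 2.42 minutes

2.42 minutes


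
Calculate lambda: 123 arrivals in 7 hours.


lambda = total arrivals / time = 123 / 7 = 17.57 per hour

17.57 per hour


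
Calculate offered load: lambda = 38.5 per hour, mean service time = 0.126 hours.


Offered load a = lambda * E[S] = 38.5 * 0.126 = 4.85 Erlangs

4.85 Erlangs


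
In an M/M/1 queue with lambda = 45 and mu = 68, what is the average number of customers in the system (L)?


rho = 45/68; L = rho/(1-rho) = 1.96

1.96


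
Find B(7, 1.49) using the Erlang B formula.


B(N,A) = (A^N/N!) / sum(A^k/k!, k=0..N) with N=7, A=1.49 = 0.0007

0.0007


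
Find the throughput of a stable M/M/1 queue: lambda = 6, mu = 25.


For a stable queue (lambda < mu), throughput = lambda = 6 per hour

6 per hour


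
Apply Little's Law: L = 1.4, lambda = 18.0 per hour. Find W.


W = L / lambda = 1.4 / 18.0 = 0.0778 hours

0.0778 hours


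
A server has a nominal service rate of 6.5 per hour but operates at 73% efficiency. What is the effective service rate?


Effective rate = mu * efficiency = 6.5 * 0.73 = 4.75 per hour

4.75 per hour


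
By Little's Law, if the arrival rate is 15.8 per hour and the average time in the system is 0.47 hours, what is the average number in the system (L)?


L = lambda * W = 15.8 * 0.47 = 7.43

7.43


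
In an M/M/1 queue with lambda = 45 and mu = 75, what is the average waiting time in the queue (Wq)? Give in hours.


rho = 45/75; Wq = rho/(mu - lambda) = 0.02 hours

0.02 hours


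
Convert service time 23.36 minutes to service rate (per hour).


mu = 60 / avg_service_time = 60 / 23.36 = 2.57 per hour

2.57 per hour


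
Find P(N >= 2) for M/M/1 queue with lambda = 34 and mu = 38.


P(N >= 2) = rho^2 = (34/38)^2 = 0.8006

0.8006


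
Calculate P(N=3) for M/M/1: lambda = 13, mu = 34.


rho = 13/34; P(n) = (1-rho)*rho^n = (1-13/34)*(13/34)^3 = 0.0345

0.0345


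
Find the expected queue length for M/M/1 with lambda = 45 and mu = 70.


rho = 45/70; Lq = rho^2/(1-rho) = 1.16

1.16


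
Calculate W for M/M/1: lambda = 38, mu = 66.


W = 1/(mu - lambda) = 1/(66 - 38) = 0.0357 hours

0.0357 hours


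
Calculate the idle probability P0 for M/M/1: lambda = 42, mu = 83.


P0 = 1 - rho = 1 - 42/83 = 0.494

0.494


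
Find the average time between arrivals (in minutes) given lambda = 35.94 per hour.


Mean interarrival time = 60/lambda = 60/35.94 = 1.67 minutes

1.67 minutes


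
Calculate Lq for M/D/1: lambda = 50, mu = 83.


M/D/1: Lq = rho^2 / (2*(1-rho)) where rho = 50/83; Lq = 0.46

0.46


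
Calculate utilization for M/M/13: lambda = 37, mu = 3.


rho = lambda/(c*mu) = 37/(13*3) = 0.9487

0.9487


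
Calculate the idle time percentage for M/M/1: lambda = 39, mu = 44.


Idle fraction = (1 - rho) * 100 = (1 - 39/44) * 100 = 11.4%

11.4%


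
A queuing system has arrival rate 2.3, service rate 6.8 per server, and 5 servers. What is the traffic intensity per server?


rho = lambda / (c * mu) = 2.3 / (5 * 6.8) = 0.0676

0.0676


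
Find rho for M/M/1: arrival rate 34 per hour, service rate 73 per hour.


rho = lambda/mu = 34/73 = 0.4658

0.4658


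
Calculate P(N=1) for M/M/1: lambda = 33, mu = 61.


rho = 33/61; P(n) = (1-rho)*rho^n = (1-33/61)*(33/61)^1 = 0.2483

0.2483


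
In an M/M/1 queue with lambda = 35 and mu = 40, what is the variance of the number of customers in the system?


rho = 35/40; Var(N) = rho/(1-rho)^2 = 56.0

56.0


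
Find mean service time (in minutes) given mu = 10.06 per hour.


Mean service time = 60/mu = 60/10.06 = 5.96 minutes

5.96 minutes


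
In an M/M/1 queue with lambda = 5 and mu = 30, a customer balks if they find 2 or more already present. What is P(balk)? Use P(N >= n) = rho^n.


P(N >= 2) = rho^2 = (5/30)^2 = 0.0278

0.0278


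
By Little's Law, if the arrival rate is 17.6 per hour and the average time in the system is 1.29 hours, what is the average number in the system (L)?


L = lambda * W = 17.6 * 1.29 = 22.7

22.7


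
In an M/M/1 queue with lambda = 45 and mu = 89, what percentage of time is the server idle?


Idle fraction = (1 - rho) * 100 = (1 - 45/89) * 100 = 49.4%

49.4%


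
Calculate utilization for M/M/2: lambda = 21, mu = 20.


rho = lambda/(c*mu) = 21/(2*20) = 0.525

0.525


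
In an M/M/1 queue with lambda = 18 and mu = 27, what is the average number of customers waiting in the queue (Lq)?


rho = 18/27; Lq = rho^2/(1-rho) = 1.33

1.33


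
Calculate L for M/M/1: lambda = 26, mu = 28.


rho = 26/28; L = rho/(1-rho) = 13.0

13.0


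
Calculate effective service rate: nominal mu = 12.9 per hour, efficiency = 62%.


Effective rate = mu * efficiency = 12.9 * 0.62 = 8.0 per hour

8.0 per hour


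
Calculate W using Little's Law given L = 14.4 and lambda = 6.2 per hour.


W = L / lambda = 14.4 / 6.2 = 2.3226 hours

2.3226 hours


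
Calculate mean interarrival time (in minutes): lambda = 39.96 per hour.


Mean interarrival time = 60/lambda = 60/39.96 = 1.5 minutes

1.5 minutes


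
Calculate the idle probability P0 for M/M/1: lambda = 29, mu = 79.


P0 = 1 - rho = 1 - 29/79 = 0.6329

0.6329


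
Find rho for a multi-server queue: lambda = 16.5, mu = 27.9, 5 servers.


rho = lambda / (c * mu) = 16.5 / (5 * 27.9) = 0.1183

0.1183


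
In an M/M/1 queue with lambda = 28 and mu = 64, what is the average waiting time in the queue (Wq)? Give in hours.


rho = 28/64; Wq = rho/(mu - lambda) = 0.0122 hours

0.0122 hours


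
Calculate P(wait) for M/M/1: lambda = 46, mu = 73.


P(wait) = rho = lambda/mu = 46/73 = 0.6301

0.6301


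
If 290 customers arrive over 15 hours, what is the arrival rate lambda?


lambda = total arrivals / time = 290 / 15 = 19.33 per hour

19.33 per hour


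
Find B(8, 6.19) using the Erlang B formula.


B(N,A) = (A^N/N!) / sum(A^k/k!, k=0..N) with N=8, A=6.19 = 0.1325

0.1325


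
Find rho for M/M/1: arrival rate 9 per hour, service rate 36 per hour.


rho = lambda/mu = 9/36 = 0.25

0.25


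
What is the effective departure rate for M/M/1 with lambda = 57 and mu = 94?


For a stable queue (lambda < mu), throughput = lambda = 57 per hour

57 per hour


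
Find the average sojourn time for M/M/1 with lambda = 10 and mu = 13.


W = 1/(mu - lambda) = 1/(13 - 10) = 0.3333 hours

0.3333 hours


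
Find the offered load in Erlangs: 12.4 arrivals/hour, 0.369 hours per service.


Offered load a = lambda * E[S] = 12.4 * 0.369 = 4.58 Erlangs

4.58 Erlangs


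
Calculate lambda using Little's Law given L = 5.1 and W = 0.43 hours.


lambda = L / W = 5.1 / 0.43 = 11.86 per hour

11.86 per hour


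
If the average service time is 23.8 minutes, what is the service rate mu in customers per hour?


mu = 60 / avg_service_time = 60 / 23.8 = 2.52 per hour

2.52 per hour


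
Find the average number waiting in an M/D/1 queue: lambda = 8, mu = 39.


M/D/1: Lq = rho^2 / (2*(1-rho)) where rho = 8/39; Lq = 0.03

0.03


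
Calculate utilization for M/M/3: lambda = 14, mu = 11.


rho = lambda/(c*mu) = 14/(3*11) = 0.4242

0.4242


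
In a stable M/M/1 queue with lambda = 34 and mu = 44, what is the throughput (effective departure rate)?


For a stable queue (lambda < mu), throughput = lambda = 34 per hour

34 per hour


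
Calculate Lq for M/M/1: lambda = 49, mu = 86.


rho = 49/86; Lq = rho^2/(1-rho) = 0.75

0.75


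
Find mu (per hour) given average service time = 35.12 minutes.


mu = 60 / avg_service_time = 60 / 35.12 = 1.71 per hour

1.71 per hour


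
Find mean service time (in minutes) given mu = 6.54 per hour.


Mean service time = 60/mu = 60/6.54 = 9.17 minutes

9.17 minutes


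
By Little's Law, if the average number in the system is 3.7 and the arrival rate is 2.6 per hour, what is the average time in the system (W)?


W = L / lambda = 3.7 / 2.6 = 1.4231 hours

1.4231 hours


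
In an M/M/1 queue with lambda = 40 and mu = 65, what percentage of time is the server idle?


Idle fraction = (1 - rho) * 100 = (1 - 40/65) * 100 = 38.5%

38.5%


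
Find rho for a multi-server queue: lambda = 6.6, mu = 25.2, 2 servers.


rho = lambda / (c * mu) = 6.6 / (2 * 25.2) = 0.131

0.131


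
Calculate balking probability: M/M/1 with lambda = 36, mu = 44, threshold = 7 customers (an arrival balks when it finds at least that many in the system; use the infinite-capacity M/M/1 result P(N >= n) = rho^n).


P(N >= 7) = rho^7 = (36/44)^7 = 0.2454

0.2454


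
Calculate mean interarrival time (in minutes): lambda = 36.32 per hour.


Mean interarrival time = 60/lambda = 60/36.32 = 1.65 minutes

1.65 minutes


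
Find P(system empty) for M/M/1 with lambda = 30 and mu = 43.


P0 = 1 - rho = 1 - 30/43 = 0.3023

0.3023


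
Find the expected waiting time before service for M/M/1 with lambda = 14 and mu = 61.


rho = 14/61; Wq = rho/(mu - lambda) = 0.0049 hours

0.0049 hours


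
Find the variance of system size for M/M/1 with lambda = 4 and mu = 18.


rho = 4/18; Var(N) = rho/(1-rho)^2 = 0.37

0.37


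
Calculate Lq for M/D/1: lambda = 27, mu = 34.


M/D/1: Lq = rho^2 / (2*(1-rho)) where rho = 27/34; Lq = 1.53

1.53


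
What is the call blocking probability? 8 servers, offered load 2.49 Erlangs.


B(N,A) = (A^N/N!) / sum(A^k/k!, k=0..N) with N=8, A=2.49 = 0.003

0.003


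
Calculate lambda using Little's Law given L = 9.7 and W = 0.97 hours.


lambda = L / W = 9.7 / 0.97 = 10.0 per hour

10.0 per hour


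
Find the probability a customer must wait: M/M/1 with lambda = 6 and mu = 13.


P(wait) = rho = lambda/mu = 6/13 = 0.4615

0.4615


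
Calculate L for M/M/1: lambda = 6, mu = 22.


rho = 6/22; L = rho/(1-rho) = 0.37

0.37


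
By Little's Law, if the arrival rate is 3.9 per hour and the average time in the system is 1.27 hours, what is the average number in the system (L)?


L = lambda * W = 3.9 * 1.27 = 4.95

4.95


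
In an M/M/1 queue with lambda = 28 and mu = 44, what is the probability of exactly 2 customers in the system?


rho = 28/44; P(n) = (1-rho)*rho^n = (1-28/44)*(28/44)^2 = 0.1473

0.1473


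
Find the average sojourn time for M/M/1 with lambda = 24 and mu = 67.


W = 1/(mu - lambda) = 1/(67 - 24) = 0.0233 hours

0.0233 hours


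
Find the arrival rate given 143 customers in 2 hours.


lambda = total arrivals / time = 143 / 2 = 71.5 per hour

71.5 per hour


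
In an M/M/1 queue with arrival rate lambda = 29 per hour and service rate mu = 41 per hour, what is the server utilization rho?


rho = lambda/mu = 29/41 = 0.7073

0.7073


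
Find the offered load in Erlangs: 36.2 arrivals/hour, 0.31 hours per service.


Offered load a = lambda * E[S] = 36.2 * 0.31 = 11.22 Erlangs

11.22 Erlangs


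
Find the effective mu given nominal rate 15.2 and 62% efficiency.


Effective rate = mu * efficiency = 15.2 * 0.62 = 9.42 per hour

9.42 per hour


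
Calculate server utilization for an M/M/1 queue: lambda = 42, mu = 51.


rho = lambda/mu = 42/51 = 0.8235

0.8235


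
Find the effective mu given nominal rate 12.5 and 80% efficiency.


Effective rate = mu * efficiency = 12.5 * 0.8 = 10.0 per hour

10.0 per hour


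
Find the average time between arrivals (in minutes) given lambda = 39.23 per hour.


Mean interarrival time = 60/lambda = 60/39.23 = 1.53 minutes

1.53 minutes


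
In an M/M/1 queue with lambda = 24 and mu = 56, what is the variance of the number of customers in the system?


rho = 24/56; Var(N) = rho/(1-rho)^2 = 1.31

1.31


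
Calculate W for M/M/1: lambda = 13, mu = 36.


W = 1/(mu - lambda) = 1/(36 - 13) = 0.0435 hours

0.0435 hours


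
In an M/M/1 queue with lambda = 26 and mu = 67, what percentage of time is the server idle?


Idle fraction = (1 - rho) * 100 = (1 - 26/67) * 100 = 61.2%

61.2%


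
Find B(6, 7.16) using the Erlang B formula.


B(N,A) = (A^N/N!) / sum(A^k/k!, k=0..N) with N=6, A=7.16 = 0.3412

0.3412


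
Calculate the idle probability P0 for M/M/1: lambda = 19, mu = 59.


P0 = 1 - rho = 1 - 19/59 = 0.678

0.678


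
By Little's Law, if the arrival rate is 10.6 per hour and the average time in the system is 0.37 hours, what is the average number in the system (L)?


L = lambda * W = 10.6 * 0.37 = 3.92

3.92


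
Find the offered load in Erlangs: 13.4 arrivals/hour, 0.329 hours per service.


Offered load a = lambda * E[S] = 13.4 * 0.329 = 4.41 Erlangs

4.41 Erlangs


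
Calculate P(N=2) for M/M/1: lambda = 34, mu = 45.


rho = 34/45; P(n) = (1-rho)*rho^n = (1-34/45)*(34/45)^2 = 0.1395

0.1395


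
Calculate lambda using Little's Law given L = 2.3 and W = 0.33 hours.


lambda = L / W = 2.3 / 0.33 = 6.97 per hour

6.97 per hour


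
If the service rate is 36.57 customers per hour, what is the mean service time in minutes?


Mean service time = 60/mu = 60/36.57 = 1.64 minutes

1.64 minutes


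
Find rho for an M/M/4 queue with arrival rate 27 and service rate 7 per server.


rho = lambda/(c*mu) = 27/(4*7) = 0.9643

0.9643


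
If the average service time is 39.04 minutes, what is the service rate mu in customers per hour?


mu = 60 / avg_service_time = 60 / 39.04 = 1.54 per hour

1.54 per hour


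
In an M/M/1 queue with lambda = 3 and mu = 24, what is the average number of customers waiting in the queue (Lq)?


rho = 3/24; Lq = rho^2/(1-rho) = 0.02

0.02


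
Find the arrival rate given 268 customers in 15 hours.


lambda = total arrivals / time = 268 / 15 = 17.87 per hour

17.87 per hour


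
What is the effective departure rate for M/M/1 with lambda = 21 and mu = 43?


For a stable queue (lambda < mu), throughput = lambda = 21 per hour

21 per hour


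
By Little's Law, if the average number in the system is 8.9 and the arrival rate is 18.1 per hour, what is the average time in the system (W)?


W = L / lambda = 8.9 / 18.1 = 0.4917 hours

0.4917 hours


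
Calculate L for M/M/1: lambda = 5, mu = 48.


rho = 5/48; L = rho/(1-rho) = 0.12

0.12


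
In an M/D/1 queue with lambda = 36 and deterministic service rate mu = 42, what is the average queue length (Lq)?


M/D/1: Lq = rho^2 / (2*(1-rho)) where rho = 36/42; Lq = 2.57

2.57


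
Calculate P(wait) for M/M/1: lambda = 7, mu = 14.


P(wait) = rho = lambda/mu = 7/14 = 0.5

0.5


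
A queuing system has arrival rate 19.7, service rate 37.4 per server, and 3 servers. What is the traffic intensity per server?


rho = lambda / (c * mu) = 19.7 / (3 * 37.4) = 0.1756

0.1756


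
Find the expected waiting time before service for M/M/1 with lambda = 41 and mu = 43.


rho = 41/43; Wq = rho/(mu - lambda) = 0.4767 hours

0.4767 hours


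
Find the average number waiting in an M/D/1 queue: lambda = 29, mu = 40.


M/D/1: Lq = rho^2 / (2*(1-rho)) where rho = 29/40; Lq = 0.96

0.96


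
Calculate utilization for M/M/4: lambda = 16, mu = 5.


rho = lambda/(c*mu) = 16/(4*5) = 0.8

0.8


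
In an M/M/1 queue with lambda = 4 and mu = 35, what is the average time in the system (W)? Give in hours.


W = 1/(mu - lambda) = 1/(35 - 4) = 0.0323 hours

0.0323 hours


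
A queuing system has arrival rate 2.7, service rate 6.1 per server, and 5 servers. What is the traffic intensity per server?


rho = lambda / (c * mu) = 2.7 / (5 * 6.1) = 0.0885

0.0885


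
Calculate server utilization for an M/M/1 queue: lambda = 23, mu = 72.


rho = lambda/mu = 23/72 = 0.3194

0.3194


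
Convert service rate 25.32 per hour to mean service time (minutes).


Mean service time = 60/mu = 60/25.32 = 2.37 minutes

2.37 minutes


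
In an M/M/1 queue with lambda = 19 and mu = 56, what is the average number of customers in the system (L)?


rho = 19/56; L = rho/(1-rho) = 0.51

0.51


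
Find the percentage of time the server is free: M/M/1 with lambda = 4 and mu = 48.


Idle fraction = (1 - rho) * 100 = (1 - 4/48) * 100 = 91.7%

91.7%


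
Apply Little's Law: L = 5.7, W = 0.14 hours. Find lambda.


lambda = L / W = 5.7 / 0.14 = 40.71 per hour

40.71 per hour


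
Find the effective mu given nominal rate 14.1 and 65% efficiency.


Effective rate = mu * efficiency = 14.1 * 0.65 = 9.17 per hour

9.17 per hour


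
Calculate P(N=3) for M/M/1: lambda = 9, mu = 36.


rho = 9/36; P(n) = (1-rho)*rho^n = (1-9/36)*(9/36)^3 = 0.0117

0.0117


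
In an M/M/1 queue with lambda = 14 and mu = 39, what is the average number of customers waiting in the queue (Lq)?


rho = 14/39; Lq = rho^2/(1-rho) = 0.2

0.2


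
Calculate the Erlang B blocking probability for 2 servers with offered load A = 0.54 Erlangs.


B(N,A) = (A^N/N!) / sum(A^k/k!, k=0..N) with N=2, A=0.54 = 0.0865

0.0865


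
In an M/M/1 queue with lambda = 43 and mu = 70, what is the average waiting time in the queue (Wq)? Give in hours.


rho = 43/70; Wq = rho/(mu - lambda) = 0.0228 hours

0.0228 hours


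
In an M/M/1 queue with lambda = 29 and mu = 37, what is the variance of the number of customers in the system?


rho = 29/37; Var(N) = rho/(1-rho)^2 = 16.77

16.77


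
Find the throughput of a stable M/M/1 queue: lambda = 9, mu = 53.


For a stable queue (lambda < mu), throughput = lambda = 9 per hour

9 per hour


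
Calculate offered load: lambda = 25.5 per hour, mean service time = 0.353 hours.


Offered load a = lambda * E[S] = 25.5 * 0.353 = 9.0 Erlangs

9.0 Erlangs


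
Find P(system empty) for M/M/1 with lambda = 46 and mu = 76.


P0 = 1 - rho = 1 - 46/76 = 0.3947

0.3947


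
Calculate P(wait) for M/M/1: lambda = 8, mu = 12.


P(wait) = rho = lambda/mu = 8/12 = 0.6667

0.6667


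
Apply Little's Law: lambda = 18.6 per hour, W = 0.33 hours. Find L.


L = lambda * W = 18.6 * 0.33 = 6.14

6.14


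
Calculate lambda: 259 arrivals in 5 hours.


lambda = total arrivals / time = 259 / 5 = 51.8 per hour

51.8 per hour


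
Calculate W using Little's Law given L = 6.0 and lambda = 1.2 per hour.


W = L / lambda = 6.0 / 1.2 = 5.0 hours

5.0 hours


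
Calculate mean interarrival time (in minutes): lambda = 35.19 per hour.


Mean interarrival time = 60/lambda = 60/35.19 = 1.71 minutes

1.71 minutes


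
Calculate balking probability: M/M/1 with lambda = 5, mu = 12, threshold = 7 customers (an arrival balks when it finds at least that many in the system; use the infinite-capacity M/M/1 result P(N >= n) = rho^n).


P(N >= 7) = rho^7 = (5/12)^7 = 0.0022

0.0022


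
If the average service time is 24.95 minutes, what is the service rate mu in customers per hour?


mu = 60 / avg_service_time = 60 / 24.95 = 2.4 per hour

2.4 per hour


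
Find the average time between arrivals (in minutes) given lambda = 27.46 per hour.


Mean interarrival time = 60/lambda = 60/27.46 = 2.18 minutes

2.18 minutes


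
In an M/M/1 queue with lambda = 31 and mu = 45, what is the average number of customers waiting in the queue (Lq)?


rho = 31/45; Lq = rho^2/(1-rho) = 1.53

1.53


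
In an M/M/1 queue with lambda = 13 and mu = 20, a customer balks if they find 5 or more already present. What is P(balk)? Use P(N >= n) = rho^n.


P(N >= 5) = rho^5 = (13/20)^5 = 0.116

0.116


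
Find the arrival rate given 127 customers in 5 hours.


lambda = total arrivals / time = 127 / 5 = 25.4 per hour

25.4 per hour


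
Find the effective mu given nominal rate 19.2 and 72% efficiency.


Effective rate = mu * efficiency = 19.2 * 0.72 = 13.82 per hour

13.82 per hour


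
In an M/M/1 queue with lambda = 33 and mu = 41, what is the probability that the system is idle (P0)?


P0 = 1 - rho = 1 - 33/41 = 0.1951

0.1951


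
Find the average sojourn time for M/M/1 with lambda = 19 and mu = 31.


W = 1/(mu - lambda) = 1/(31 - 19) = 0.0833 hours

0.0833 hours


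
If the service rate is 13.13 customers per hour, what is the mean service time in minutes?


Mean service time = 60/mu = 60/13.13 = 4.57 minutes

4.57 minutes
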